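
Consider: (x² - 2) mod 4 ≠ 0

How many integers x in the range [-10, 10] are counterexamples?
For a polynomial with integer coefficients, its value mod 4 depends only on x mod 4, so it suffices to check one representative of each residue class, x = 0, 1, 2, 3:
x = 0: LHS = (0² - 2) mod 4 = (-2) mod 4 = 2; 2 ≠ 0 — holds
x = 1: LHS = (1² - 2) mod 4 = (-1) mod 4 = 3; 3 ≠ 0 — holds
x = 2: LHS = (2² - 2) mod 4 = 2 mod 4 = 2; 2 ≠ 0 — holds
x = 3: LHS = (3² - 2) mod 4 = 7 mod 4 = 3; 3 ≠ 0 — holds
The relation holds in every residue class, so the relation holds for every integer in [-10, 10].

No counterexample appears in that range.

Answer: 0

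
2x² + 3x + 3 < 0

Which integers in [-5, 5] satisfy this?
Over all integers in [-5, 5], LHS − RHS is smallest at x = -1, where it equals 2:
x = -1: LHS = 2·(-1)² + 3·(-1) + 3 = 2; 2 < 0 — FAILS
At the ends of the range:
x = -5: LHS = 2·(-5)² + 3·(-5) + 3 = 38; 38 < 0 — FAILS
x = 5: LHS = 2·5² + 3·5 + 3 = 68; 68 < 0 — FAILS
Hence LHS − RHS is never negative, i.e. LHS ≥ RHS throughout, so the claimed relation (<) fails for every integer in [-5, 5].

Answer: None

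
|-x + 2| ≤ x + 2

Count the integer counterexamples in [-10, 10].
Counterexamples in [-10, 10]: {-10, -9, -8, -7, -6, -5, -4, -3, -2, -1}.

Counting them gives 10 values.

Answer: 10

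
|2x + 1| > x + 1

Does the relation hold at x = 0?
x = 0: LHS = |2·0 + 1| = |1| = 1, RHS = 0 + 1 = 1; 1 > 1 — FAILS

The relation fails at x = 0, so x = 0 is a counterexample.

Answer: No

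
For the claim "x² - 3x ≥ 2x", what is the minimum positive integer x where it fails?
Testing positive integers:
x = 1: LHS = 1² - 3·1 = -2, RHS = 2·1 = 2; -2 ≥ 2 — FAILS  ← smallest positive counterexample

Answer: x = 1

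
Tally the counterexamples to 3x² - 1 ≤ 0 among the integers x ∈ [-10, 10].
Counterexamples in [-10, 10]: {-10, -9, -8, -7, -6, -5, -4, -3, -2, -1, 1, 2, 3, 4, 5, 6, 7, 8, 9, 10}.

Counting them gives 20 values.

Answer: 20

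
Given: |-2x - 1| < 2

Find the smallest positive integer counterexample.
Testing positive integers:
x = 1: LHS = |-2·1 - 1| = |-3| = 3; 3 < 2 — FAILS  ← smallest positive counterexample

Answer: x = 1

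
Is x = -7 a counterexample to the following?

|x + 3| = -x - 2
Substitute x = -7 into the relation:
x = -7: LHS = |(-7) + 3| = |-4| = 4, RHS = -(-7) - 2 = 5; 4 = 5 — FAILS

Since the claim fails at x = -7, this value is a counterexample.

Answer: Yes, x = -7 is a counterexample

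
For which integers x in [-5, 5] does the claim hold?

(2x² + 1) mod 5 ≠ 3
Holds for: {-5, -3, -2, 0, 2, 3, 5}
Fails for: {-4, -1, 1, 4}

Answer: {-5, -3, -2, 0, 2, 3, 5}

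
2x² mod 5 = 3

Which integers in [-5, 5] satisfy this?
Holds for: {-3, -2, 2, 3}
Fails for: {-5, -4, -1, 0, 1, 4, 5}

Answer: {-3, -2, 2, 3}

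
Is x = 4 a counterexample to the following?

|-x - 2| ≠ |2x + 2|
Substitute x = 4 into the relation:
x = 4: LHS = |-4 - 2| = |-6| = 6, RHS = |2·4 + 2| = |10| = 10; 6 ≠ 10 — holds

The claim holds here, so x = 4 is not a counterexample. (A counterexample exists elsewhere, e.g. x = 0.)

Answer: No, x = 4 is not a counterexample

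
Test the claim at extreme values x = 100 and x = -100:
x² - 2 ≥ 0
x = 100: LHS = 100² - 2 = 9998; 9998 ≥ 0 — holds
x = -100: LHS = (-100)² - 2 = 9998; 9998 ≥ 0 — holds

Answer: Yes, holds for both x = 100 and x = -100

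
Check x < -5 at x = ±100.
x = 100: 100 < -5 — FAILS
x = -100: -100 < -5 — holds

Answer: Partially: fails for x = 100, holds for x = -100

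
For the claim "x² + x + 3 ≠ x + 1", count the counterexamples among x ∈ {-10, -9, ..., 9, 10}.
Over all integers in [-10, 10], LHS − RHS is always positive; it is smallest at x = 0, where it equals 2:
x = 0: LHS = 0² + 0 + 3 = 3, RHS = 0 + 1 = 1; 3 ≠ 1 — holds
At the ends of the range:
x = -10: LHS = (-10)² + (-10) + 3 = 93, RHS = (-10) + 1 = -9; 93 ≠ -9 — holds
x = 10: LHS = 10² + 10 + 3 = 113, RHS = 10 + 1 = 11; 113 ≠ 11 — holds
Hence LHS − RHS is never 0, i.e. the two sides are never equal, so the relation holds for every integer in [-10, 10].

No counterexample appears in that range.

Answer: 0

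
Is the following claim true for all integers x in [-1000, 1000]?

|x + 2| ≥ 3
The claim fails at x = 0:
x = 0: LHS = |0 + 2| = |2| = 2; 2 ≥ 3 — FAILS

Because a single integer refutes it, the statement is false.

Answer: False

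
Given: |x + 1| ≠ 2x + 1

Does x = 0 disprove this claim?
Substitute x = 0 into the relation:
x = 0: LHS = |0 + 1| = |1| = 1, RHS = 2·0 + 1 = 1; 1 ≠ 1 — FAILS

Since the claim fails at x = 0, this value is a counterexample.

Answer: Yes, x = 0 is a counterexample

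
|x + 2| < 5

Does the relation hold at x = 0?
x = 0: LHS = |0 + 2| = |2| = 2; 2 < 5 — holds

The relation is satisfied at x = 0.

Answer: Yes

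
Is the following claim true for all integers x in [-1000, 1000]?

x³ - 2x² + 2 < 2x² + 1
The claim fails at x = 0:
x = 0: LHS = 0³ - 2·0² + 2 = 2, RHS = 2·0² + 1 = 1; 2 < 1 — FAILS

Because a single integer refutes it, the statement is false.

Answer: False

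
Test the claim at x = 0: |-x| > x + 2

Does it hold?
x = 0: LHS = |-0| = |0| = 0, RHS = 0 + 2 = 2; 0 > 2 — FAILS

The relation fails at x = 0, so x = 0 is a counterexample.

Answer: No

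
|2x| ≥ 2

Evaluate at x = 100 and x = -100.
x = 100: LHS = |2·100| = |200| = 200; 200 ≥ 2 — holds
x = -100: LHS = |2·(-100)| = |-200| = 200; 200 ≥ 2 — holds

Answer: Yes, holds for both x = 100 and x = -100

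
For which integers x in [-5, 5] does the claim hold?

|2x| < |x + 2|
Holds for: {0, 1}
Fails for: {-5, -4, -3, -2, -1, 2, 3, 4, 5}

Answer: {0, 1}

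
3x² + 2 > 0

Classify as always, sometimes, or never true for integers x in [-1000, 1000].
Over all integers in [-1000, 1000], LHS − RHS is smallest at x = 0, where it equals 2:
x = 0: LHS = 3·0² + 2 = 2; 2 > 0 — holds
At the ends of the range:
x = -1000: LHS = 3·(-1000)² + 2 = 3000002; 3000002 > 0 — holds
x = 1000: LHS = 3·1000² + 2 = 3000002; 3000002 > 0 — holds
Hence LHS − RHS is never zero or negative, i.e. LHS > RHS throughout, so the relation holds for every integer in [-1000, 1000].

No counterexample exists.

Answer: Always true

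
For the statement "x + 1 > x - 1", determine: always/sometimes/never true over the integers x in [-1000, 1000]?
Over all integers in [-1000, 1000], LHS − RHS is smallest at x = 0, where it equals 2:
x = 0: LHS = 0 + 1 = 1, RHS = 0 - 1 = -1; 1 > -1 — holds
At the ends of the range:
x = -1000: LHS = (-1000) + 1 = -999, RHS = (-1000) - 1 = -1001; -999 > -1001 — holds
x = 1000: LHS = 1000 + 1 = 1001, RHS = 1000 - 1 = 999; 1001 > 999 — holds
Hence LHS − RHS is never zero or negative, i.e. LHS > RHS throughout, so the relation holds for every integer in [-1000, 1000].

No counterexample exists.

Answer: Always true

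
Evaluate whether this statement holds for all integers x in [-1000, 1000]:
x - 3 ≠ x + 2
Over all integers in [-1000, 1000], LHS − RHS is always negative; it is closest to 0 at x = 0, where it equals -5:
x = 0: LHS = 0 - 3 = -3, RHS = 0 + 2 = 2; -3 ≠ 2 — holds
At the ends of the range:
x = -1000: LHS = (-1000) - 3 = -1003, RHS = (-1000) + 2 = -998; -1003 ≠ -998 — holds
x = 1000: LHS = 1000 - 3 = 997, RHS = 1000 + 2 = 1002; 997 ≠ 1002 — holds
Hence LHS − RHS is never 0, i.e. the two sides are never equal, so the relation holds for every integer in [-1000, 1000].

No counterexample exists.

Answer: True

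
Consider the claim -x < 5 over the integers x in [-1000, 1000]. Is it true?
The claim fails at x = -5:
x = -5: LHS = -(-5) = 5; 5 < 5 — FAILS

Because a single integer refutes it, the statement is false.

Answer: False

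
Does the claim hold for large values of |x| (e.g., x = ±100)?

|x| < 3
x = 100: LHS = |100| = 100; 100 < 3 — FAILS
x = -100: LHS = |-100| = 100; 100 < 3 — FAILS

Answer: No, fails for both x = 100 and x = -100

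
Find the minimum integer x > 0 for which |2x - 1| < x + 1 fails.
Testing positive integers:
x = 1: LHS = |2·1 - 1| = |1| = 1, RHS = 1 + 1 = 2; 1 < 2 — holds
x = 2: LHS = |2·2 - 1| = |3| = 3, RHS = 2 + 1 = 3; 3 < 3 — FAILS  ← smallest positive counterexample

Answer: x = 2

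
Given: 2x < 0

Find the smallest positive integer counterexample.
Testing positive integers:
x = 1: LHS = 2·1 = 2; 2 < 0 — FAILS  ← smallest positive counterexample

Answer: x = 1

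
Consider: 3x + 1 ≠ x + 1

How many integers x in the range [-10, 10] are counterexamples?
Counterexamples in [-10, 10]: {0}.

Counting them gives 1 values.

Answer: 1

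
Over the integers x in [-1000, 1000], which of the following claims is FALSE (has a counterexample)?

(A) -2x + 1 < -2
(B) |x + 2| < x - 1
(A) x = 0: LHS = -2·0 + 1 = 1; 1 < -2 — FAILS
(B) x = 0: LHS = |0 + 2| = |2| = 2, RHS = 0 - 1 = -1; 2 < -1 — FAILS

Answer: Both A and B are false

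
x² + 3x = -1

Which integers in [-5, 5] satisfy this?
Track d = LHS − RHS over the integers in [-5, 5]. Equality would need d = 0, but d changes sign only between consecutive integers, jumping over 0:
x = -3: LHS = (-3)² + 3·(-3) = 0; 0 = -1 — FAILS  (d = 1)
x = -2: LHS = (-2)² + 3·(-2) = -2; -2 = -1 — FAILS  (d = -1)
x = -1: LHS = (-1)² + 3·(-1) = -2; -2 = -1 — FAILS  (d = -1)
x = 0: LHS = 0² + 3·0 = 0; 0 = -1 — FAILS  (d = 1)
Away from these crossings d keeps a constant sign, and checking every integer in [-5, 5] confirms d ≠ 0 throughout. Hence the two sides are never equal, so the claimed relation (=) fails for every integer in [-5, 5].

Answer: None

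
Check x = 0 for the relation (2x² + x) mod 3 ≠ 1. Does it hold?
x = 0: LHS = (2·0² + 0) mod 3 = 0 mod 3 = 0; 0 ≠ 1 — holds

The relation is satisfied at x = 0.

Answer: Yes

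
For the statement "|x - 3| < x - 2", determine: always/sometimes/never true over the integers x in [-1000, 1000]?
Holds at x = 3: LHS = |3 - 3| = |0| = 0, RHS = 3 - 2 = 1; 0 < 1 — holds
Fails at x = 0: LHS = |0 - 3| = |-3| = 3, RHS = 0 - 2 = -2; 3 < -2 — FAILS
It is satisfied by some integers in the range but not all.

Answer: Sometimes true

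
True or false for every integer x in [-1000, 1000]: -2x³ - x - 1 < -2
The claim fails at x = 0:
x = 0: LHS = -2·0³ - 0 - 1 = -1; -1 < -2 — FAILS

Because a single integer refutes it, the statement is false.

Answer: False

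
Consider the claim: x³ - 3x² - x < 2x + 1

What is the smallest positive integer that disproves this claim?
Testing positive integers:
x = 1: LHS = 1³ - 3·1² - 1 = -3, RHS = 2·1 + 1 = 3; -3 < 3 — holds
x = 2: LHS = 2³ - 3·2² - 2 = -6, RHS = 2·2 + 1 = 5; -6 < 5 — holds
x = 3: LHS = 3³ - 3·3² - 3 = -3, RHS = 2·3 + 1 = 7; -3 < 7 — holds
x = 4: LHS = 4³ - 3·4² - 4 = 12, RHS = 2·4 + 1 = 9; 12 < 9 — FAILS  ← smallest positive counterexample

Answer: x = 4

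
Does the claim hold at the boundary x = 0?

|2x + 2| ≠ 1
x = 0: LHS = |2·0 + 2| = |2| = 2; 2 ≠ 1 — holds

The relation is satisfied at x = 0.

Answer: Yes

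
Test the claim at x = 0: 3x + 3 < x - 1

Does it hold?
x = 0: LHS = 3·0 + 3 = 3, RHS = 0 - 1 = -1; 3 < -1 — FAILS

The relation fails at x = 0, so x = 0 is a counterexample.

Answer: No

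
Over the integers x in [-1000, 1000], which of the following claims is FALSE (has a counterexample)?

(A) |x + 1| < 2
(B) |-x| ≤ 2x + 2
(A) x = 1: LHS = |1 + 1| = |2| = 2; 2 < 2 — FAILS
(B) x = -1: LHS = |-(-1)| = |1| = 1, RHS = 2·(-1) + 2 = 0; 1 ≤ 0 — FAILS

Answer: Both A and B are false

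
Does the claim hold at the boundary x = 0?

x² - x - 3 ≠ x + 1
x = 0: LHS = 0² - 0 - 3 = -3, RHS = 0 + 1 = 1; -3 ≠ 1 — holds

The relation is satisfied at x = 0.

Answer: Yes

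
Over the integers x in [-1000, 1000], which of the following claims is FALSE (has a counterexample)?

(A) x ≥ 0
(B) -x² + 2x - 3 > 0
(A) x = -1: -1 ≥ 0 — FAILS
(B) x = 0: LHS = -0² + 2·0 - 3 = -3; -3 > 0 — FAILS

Answer: Both A and B are false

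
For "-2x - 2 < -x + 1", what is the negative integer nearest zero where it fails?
Testing negative integers from -1 downward:
x = -1: LHS = -2·(-1) - 2 = 0, RHS = -(-1) + 1 = 2; 0 < 2 — holds
x = -2: LHS = -2·(-2) - 2 = 2, RHS = -(-2) + 1 = 3; 2 < 3 — holds
x = -3: LHS = -2·(-3) - 2 = 4, RHS = -(-3) + 1 = 4; 4 < 4 — FAILS  ← closest negative counterexample to 0

Answer: x = -3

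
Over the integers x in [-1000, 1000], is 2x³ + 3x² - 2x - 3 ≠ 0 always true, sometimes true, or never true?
Holds at x = 0: LHS = 2·0³ + 3·0² - 2·0 - 3 = -3; -3 ≠ 0 — holds
Fails at x = 1: LHS = 2·1³ + 3·1² - 2·1 - 3 = 0; 0 ≠ 0 — FAILS
It is satisfied by some integers in the range but not all.

Answer: Sometimes true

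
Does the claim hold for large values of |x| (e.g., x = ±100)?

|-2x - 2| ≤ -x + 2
x = 100: LHS = |-2·100 - 2| = |-202| = 202, RHS = -100 + 2 = -98; 202 ≤ -98 — FAILS
x = -100: LHS = |-2·(-100) - 2| = |198| = 198, RHS = -(-100) + 2 = 102; 198 ≤ 102 — FAILS

Answer: No, fails for both x = 100 and x = -100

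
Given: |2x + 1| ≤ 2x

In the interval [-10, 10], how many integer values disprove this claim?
Counterexamples in [-10, 10]: {-10, -9, -8, -7, -6, -5, -4, -3, -2, -1, 0, 1, 2, 3, 4, 5, 6, 7, 8, 9, 10}.

Counting them gives 21 values.

Answer: 21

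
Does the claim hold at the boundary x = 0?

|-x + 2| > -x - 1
x = 0: LHS = |-0 + 2| = |2| = 2, RHS = -0 - 1 = -1; 2 > -1 — holds

The relation is satisfied at x = 0.

Answer: Yes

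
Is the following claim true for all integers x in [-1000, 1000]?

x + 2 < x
The claim fails at x = 0:
x = 0: LHS = 0 + 2 = 2; 2 < 0 — FAILS

Because a single integer refutes it, the statement is false.

Answer: False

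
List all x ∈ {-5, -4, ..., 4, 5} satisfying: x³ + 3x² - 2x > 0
Holds for: {-3, -2, -1, 1, 2, 3, 4, 5}
Fails for: {-5, -4, 0}

Answer: {-3, -2, -1, 1, 2, 3, 4, 5}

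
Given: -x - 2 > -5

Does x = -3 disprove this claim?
Substitute x = -3 into the relation:
x = -3: LHS = -(-3) - 2 = 1; 1 > -5 — holds

The claim holds here, so x = -3 is not a counterexample. (A counterexample exists elsewhere, e.g. x = 3.)

Answer: No, x = -3 is not a counterexample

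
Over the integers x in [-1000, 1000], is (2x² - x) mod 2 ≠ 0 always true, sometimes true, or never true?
Holds at x = 1: LHS = (2·1² - 1) mod 2 = 1 mod 2 = 1; 1 ≠ 0 — holds
Fails at x = 0: LHS = (2·0² - 0) mod 2 = 0 mod 2 = 0; 0 ≠ 0 — FAILS
It is satisfied by some integers in the range but not all.

Answer: Sometimes true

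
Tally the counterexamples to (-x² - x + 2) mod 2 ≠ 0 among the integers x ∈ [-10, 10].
Counterexamples in [-10, 10]: {-10, -9, -8, -7, -6, -5, -4, -3, -2, -1, 0, 1, 2, 3, 4, 5, 6, 7, 8, 9, 10}.

Counting them gives 21 values.

Answer: 21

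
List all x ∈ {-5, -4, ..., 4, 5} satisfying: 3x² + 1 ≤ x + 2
Holds for: {0}
Fails for: {-5, -4, -3, -2, -1, 1, 2, 3, 4, 5}

Answer: {0}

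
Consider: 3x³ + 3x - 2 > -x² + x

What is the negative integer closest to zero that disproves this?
Testing negative integers from -1 downward:
x = -1: LHS = 3·(-1)³ + 3·(-1) - 2 = -8, RHS = -(-1)² + (-1) = -2; -8 > -2 — FAILS  ← closest negative counterexample to 0

Answer: x = -1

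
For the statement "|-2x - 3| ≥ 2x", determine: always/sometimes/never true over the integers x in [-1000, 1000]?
Over all integers in [-1000, 1000], LHS − RHS is smallest at x = 0, where it equals 3:
x = 0: LHS = |-2·0 - 3| = |-3| = 3, RHS = 2·0 = 0; 3 ≥ 0 — holds
At the ends of the range:
x = -1000: LHS = |-2·(-1000) - 3| = |1997| = 1997, RHS = 2·(-1000) = -2000; 1997 ≥ -2000 — holds
x = 1000: LHS = |-2·1000 - 3| = |-2003| = 2003, RHS = 2·1000 = 2000; 2003 ≥ 2000 — holds
Hence LHS − RHS is never negative, i.e. LHS ≥ RHS throughout, so the relation holds for every integer in [-1000, 1000].

No counterexample exists.

Answer: Always true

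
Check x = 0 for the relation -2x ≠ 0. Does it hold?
x = 0: LHS = -2·0 = 0; 0 ≠ 0 — FAILS

The relation fails at x = 0, so x = 0 is a counterexample.

Answer: No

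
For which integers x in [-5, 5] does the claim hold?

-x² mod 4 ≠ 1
For a polynomial with integer coefficients, its value mod 4 depends only on x mod 4, so it suffices to check one representative of each residue class, x = 0, 1, 2, 3:
x = 0: LHS = (-0²) mod 4 = 0 mod 4 = 0; 0 ≠ 1 — holds
x = 1: LHS = (-1²) mod 4 = (-1) mod 4 = 3; 3 ≠ 1 — holds
x = 2: LHS = (-2²) mod 4 = (-4) mod 4 = 0; 0 ≠ 1 — holds
x = 3: LHS = (-3²) mod 4 = (-9) mod 4 = 3; 3 ≠ 1 — holds
The relation holds in every residue class, so the relation holds for every integer in [-5, 5].

Answer: All integers in [-5, 5]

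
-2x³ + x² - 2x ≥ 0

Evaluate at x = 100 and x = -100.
x = 100: LHS = -2·100³ + 100² - 2·100 = -1990200; -1990200 ≥ 0 — FAILS
x = -100: LHS = -2·(-100)³ + (-100)² - 2·(-100) = 2010200; 2010200 ≥ 0 — holds

Answer: Partially: fails for x = 100, holds for x = -100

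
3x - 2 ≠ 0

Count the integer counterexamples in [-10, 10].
Track d = LHS − RHS over the integers in [-10, 10]. Equality would need d = 0, but d changes sign only between consecutive integers, jumping over 0:
x = 0: LHS = 3·0 - 2 = -2; -2 ≠ 0 — holds  (d = -2)
x = 1: LHS = 3·1 - 2 = 1; 1 ≠ 0 — holds  (d = 1)
Away from these crossings d keeps a constant sign, and checking every integer in [-10, 10] confirms d ≠ 0 throughout. Hence the two sides are never equal, so the relation holds for every integer in [-10, 10].

No counterexample appears in that range.

Answer: 0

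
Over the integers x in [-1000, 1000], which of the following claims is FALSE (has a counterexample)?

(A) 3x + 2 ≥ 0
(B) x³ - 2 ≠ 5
(A) x = -1: LHS = 3·(-1) + 2 = -1; -1 ≥ 0 — FAILS

(B) Track d = LHS − RHS over the integers in [-1000, 1000]. Equality would need d = 0, but d changes sign only between consecutive integers, jumping over 0:
x = 1: LHS = 1³ - 2 = -1; -1 ≠ 5 — holds  (d = -6)
x = 2: LHS = 2³ - 2 = 6; 6 ≠ 5 — holds  (d = 1)
Away from these crossings d keeps a constant sign, and checking every integer in [-1000, 1000] confirms d ≠ 0 throughout. Hence the two sides are never equal, so the relation holds for every integer in [-1000, 1000].

Only (A) has a counterexample.

Answer: A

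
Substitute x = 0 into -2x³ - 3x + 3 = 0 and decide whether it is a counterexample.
Substitute x = 0 into the relation:
x = 0: LHS = -2·0³ - 3·0 + 3 = 3; 3 = 0 — FAILS

Since the claim fails at x = 0, this value is a counterexample.

Answer: Yes, x = 0 is a counterexample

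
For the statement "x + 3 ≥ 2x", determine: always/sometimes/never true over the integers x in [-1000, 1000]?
Holds at x = 0: LHS = 0 + 3 = 3, RHS = 2·0 = 0; 3 ≥ 0 — holds
Fails at x = 4: LHS = 4 + 3 = 7, RHS = 2·4 = 8; 7 ≥ 8 — FAILS
It is satisfied by some integers in the range but not all.

Answer: Sometimes true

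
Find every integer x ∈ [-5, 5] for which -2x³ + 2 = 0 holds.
Holds for: {1}
Fails for: {-5, -4, -3, -2, -1, 0, 2, 3, 4, 5}

Answer: {1}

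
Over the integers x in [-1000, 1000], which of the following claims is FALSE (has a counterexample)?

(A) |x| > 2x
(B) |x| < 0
(A) x = 0: LHS = |0| = 0, RHS = 2·0 = 0; 0 > 0 — FAILS
(B) x = 0: LHS = |0| = 0; 0 < 0 — FAILS

Answer: Both A and B are false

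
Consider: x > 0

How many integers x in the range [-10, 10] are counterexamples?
Counterexamples in [-10, 10]: {-10, -9, -8, -7, -6, -5, -4, -3, -2, -1, 0}.

Counting them gives 11 values.

Answer: 11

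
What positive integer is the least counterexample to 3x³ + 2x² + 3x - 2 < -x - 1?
Testing positive integers:
x = 1: LHS = 3·1³ + 2·1² + 3·1 - 2 = 6, RHS = -1 - 1 = -2; 6 < -2 — FAILS  ← smallest positive counterexample

Answer: x = 1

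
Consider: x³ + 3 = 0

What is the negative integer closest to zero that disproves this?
Testing negative integers from -1 downward:
x = -1: LHS = (-1)³ + 3 = 2; 2 = 0 — FAILS  ← closest negative counterexample to 0

Answer: x = -1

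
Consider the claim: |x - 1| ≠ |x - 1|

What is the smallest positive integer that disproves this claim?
Testing positive integers:
x = 1: LHS = |1 - 1| = |0| = 0, RHS = |1 - 1| = |0| = 0; 0 ≠ 0 — FAILS  ← smallest positive counterexample

Answer: x = 1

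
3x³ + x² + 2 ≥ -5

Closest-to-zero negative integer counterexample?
Testing negative integers from -1 downward:
x = -1: LHS = 3·(-1)³ + (-1)² + 2 = 0; 0 ≥ -5 — holds
x = -2: LHS = 3·(-2)³ + (-2)² + 2 = -18; -18 ≥ -5 — FAILS  ← closest negative counterexample to 0

Answer: x = -2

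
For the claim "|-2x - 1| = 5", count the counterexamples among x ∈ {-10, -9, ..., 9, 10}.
Counterexamples in [-10, 10]: {-10, -9, -8, -7, -6, -5, -4, -2, -1, 0, 1, 3, 4, 5, 6, 7, 8, 9, 10}.

Counting them gives 19 values.

Answer: 19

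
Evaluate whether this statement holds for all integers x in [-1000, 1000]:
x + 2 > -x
The claim fails at x = -1:
x = -1: LHS = (-1) + 2 = 1, RHS = -(-1) = 1; 1 > 1 — FAILS

Because a single integer refutes it, the statement is false.

Answer: False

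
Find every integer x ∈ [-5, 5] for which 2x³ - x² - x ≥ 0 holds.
Holds for: {0, 1, 2, 3, 4, 5}
Fails for: {-5, -4, -3, -2, -1}

Answer: {0, 1, 2, 3, 4, 5}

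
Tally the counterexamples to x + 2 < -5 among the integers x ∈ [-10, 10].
Counterexamples in [-10, 10]: {-7, -6, -5, -4, -3, -2, -1, 0, 1, 2, 3, 4, 5, 6, 7, 8, 9, 10}.

Counting them gives 18 values.

Answer: 18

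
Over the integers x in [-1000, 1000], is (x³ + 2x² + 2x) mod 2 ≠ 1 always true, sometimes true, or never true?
Holds at x = 0: LHS = (0³ + 2·0² + 2·0) mod 2 = 0 mod 2 = 0; 0 ≠ 1 — holds
Fails at x = 1: LHS = (1³ + 2·1² + 2·1) mod 2 = 5 mod 2 = 1; 1 ≠ 1 — FAILS
It is satisfied by some integers in the range but not all.

Answer: Sometimes true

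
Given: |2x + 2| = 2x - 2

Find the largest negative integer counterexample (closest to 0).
Testing negative integers from -1 downward:
x = -1: LHS = |2·(-1) + 2| = |0| = 0, RHS = 2·(-1) - 2 = -4; 0 = -4 — FAILS  ← closest negative counterexample to 0

Answer: x = -1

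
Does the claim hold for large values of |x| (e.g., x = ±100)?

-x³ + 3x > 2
x = 100: LHS = -100³ + 3·100 = -999700; -999700 > 2 — FAILS
x = -100: LHS = -(-100)³ + 3·(-100) = 999700; 999700 > 2 — holds

Answer: Partially: fails for x = 100, holds for x = -100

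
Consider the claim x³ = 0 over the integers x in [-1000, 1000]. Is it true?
The claim fails at x = 1:
x = 1: LHS = 1³ = 1; 1 = 0 — FAILS

Because a single integer refutes it, the statement is false.

Answer: False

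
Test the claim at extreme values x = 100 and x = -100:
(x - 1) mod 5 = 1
x = 100: LHS = (100 - 1) mod 5 = 99 mod 5 = 4; 4 = 1 — FAILS
x = -100: LHS = ((-100) - 1) mod 5 = (-101) mod 5 = 4; 4 = 1 — FAILS

Answer: No, fails for both x = 100 and x = -100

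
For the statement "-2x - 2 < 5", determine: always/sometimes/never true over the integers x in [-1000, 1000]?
Holds at x = 0: LHS = -2·0 - 2 = -2; -2 < 5 — holds
Fails at x = -4: LHS = -2·(-4) - 2 = 6; 6 < 5 — FAILS
It is satisfied by some integers in the range but not all.

Answer: Sometimes true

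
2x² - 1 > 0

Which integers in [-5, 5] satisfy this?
Holds for: {-5, -4, -3, -2, -1, 1, 2, 3, 4, 5}
Fails for: {0}

Answer: {-5, -4, -3, -2, -1, 1, 2, 3, 4, 5}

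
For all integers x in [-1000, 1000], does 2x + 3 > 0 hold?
The claim fails at x = -2:
x = -2: LHS = 2·(-2) + 3 = -1; -1 > 0 — FAILS

Because a single integer refutes it, the statement is false.

Answer: False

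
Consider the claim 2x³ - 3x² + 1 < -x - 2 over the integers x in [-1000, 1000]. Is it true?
The claim fails at x = 0:
x = 0: LHS = 2·0³ - 3·0² + 1 = 1, RHS = -0 - 2 = -2; 1 < -2 — FAILS

Because a single integer refutes it, the statement is false.

Answer: False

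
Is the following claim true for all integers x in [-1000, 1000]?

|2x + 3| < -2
The claim fails at x = 0:
x = 0: LHS = |2·0 + 3| = |3| = 3; 3 < -2 — FAILS

Because a single integer refutes it, the statement is false.

Answer: False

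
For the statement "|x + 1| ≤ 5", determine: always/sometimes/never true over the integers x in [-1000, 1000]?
Holds at x = 0: LHS = |0 + 1| = |1| = 1; 1 ≤ 5 — holds
Fails at x = 5: LHS = |5 + 1| = |6| = 6; 6 ≤ 5 — FAILS
It is satisfied by some integers in the range but not all.

Answer: Sometimes true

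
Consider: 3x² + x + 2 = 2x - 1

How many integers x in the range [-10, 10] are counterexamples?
Counterexamples in [-10, 10]: {-10, -9, -8, -7, -6, -5, -4, -3, -2, -1, 0, 1, 2, 3, 4, 5, 6, 7, 8, 9, 10}.

Counting them gives 21 values.

Answer: 21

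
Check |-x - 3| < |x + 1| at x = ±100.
x = 100: LHS = |-100 - 3| = |-103| = 103, RHS = |100 + 1| = |101| = 101; 103 < 101 — FAILS
x = -100: LHS = |-(-100) - 3| = |97| = 97, RHS = |(-100) + 1| = |-99| = 99; 97 < 99 — holds

Answer: Partially: fails for x = 100, holds for x = -100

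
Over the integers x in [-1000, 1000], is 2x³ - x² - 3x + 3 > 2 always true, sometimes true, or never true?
Holds at x = 0: LHS = 2·0³ - 0² - 3·0 + 3 = 3; 3 > 2 — holds
Fails at x = 1: LHS = 2·1³ - 1² - 3·1 + 3 = 1; 1 > 2 — FAILS
It is satisfied by some integers in the range but not all.

Answer: Sometimes true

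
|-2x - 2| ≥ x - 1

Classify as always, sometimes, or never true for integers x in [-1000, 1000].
Over all integers in [-1000, 1000], LHS − RHS is smallest at x = -1, where it equals 2:
x = -1: LHS = |-2·(-1) - 2| = |0| = 0, RHS = (-1) - 1 = -2; 0 ≥ -2 — holds
At the ends of the range:
x = -1000: LHS = |-2·(-1000) - 2| = |1998| = 1998, RHS = (-1000) - 1 = -1001; 1998 ≥ -1001 — holds
x = 1000: LHS = |-2·1000 - 2| = |-2002| = 2002, RHS = 1000 - 1 = 999; 2002 ≥ 999 — holds
Hence LHS − RHS is never negative, i.e. LHS ≥ RHS throughout, so the relation holds for every integer in [-1000, 1000].

No counterexample exists.

Answer: Always true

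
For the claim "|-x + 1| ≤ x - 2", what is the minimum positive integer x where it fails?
Testing positive integers:
x = 1: LHS = |-1 + 1| = |0| = 0, RHS = 1 - 2 = -1; 0 ≤ -1 — FAILS  ← smallest positive counterexample

Answer: x = 1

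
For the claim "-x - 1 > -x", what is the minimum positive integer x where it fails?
Testing positive integers:
x = 1: LHS = -1 - 1 = -2; -2 > -1 — FAILS  ← smallest positive counterexample

Answer: x = 1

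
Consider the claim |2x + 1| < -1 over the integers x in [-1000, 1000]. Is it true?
The claim fails at x = 0:
x = 0: LHS = |2·0 + 1| = |1| = 1; 1 < -1 — FAILS

Because a single integer refutes it, the statement is false.

Answer: False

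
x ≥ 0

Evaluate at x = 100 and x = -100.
x = 100: 100 ≥ 0 — holds
x = -100: -100 ≥ 0 — FAILS

Answer: Partially: holds for x = 100, fails for x = -100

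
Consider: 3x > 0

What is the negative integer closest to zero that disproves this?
Testing negative integers from -1 downward:
x = -1: LHS = 3·(-1) = -3; -3 > 0 — FAILS  ← closest negative counterexample to 0

Answer: x = -1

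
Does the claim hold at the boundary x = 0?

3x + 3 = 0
x = 0: LHS = 3·0 + 3 = 3; 3 = 0 — FAILS

The relation fails at x = 0, so x = 0 is a counterexample.

Answer: No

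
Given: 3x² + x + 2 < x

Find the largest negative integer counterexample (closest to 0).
Testing negative integers from -1 downward:
x = -1: LHS = 3·(-1)² + (-1) + 2 = 4; 4 < -1 — FAILS  ← closest negative counterexample to 0

Answer: x = -1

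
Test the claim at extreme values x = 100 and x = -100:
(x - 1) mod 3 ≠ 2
x = 100: LHS = (100 - 1) mod 3 = 99 mod 3 = 0; 0 ≠ 2 — holds
x = -100: LHS = ((-100) - 1) mod 3 = (-101) mod 3 = 1; 1 ≠ 2 — holds

Answer: Yes, holds for both x = 100 and x = -100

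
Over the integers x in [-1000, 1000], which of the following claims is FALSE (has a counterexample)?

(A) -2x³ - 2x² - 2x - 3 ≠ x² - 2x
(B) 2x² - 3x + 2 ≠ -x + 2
(A) Track d = LHS − RHS over the integers in [-1000, 1000]. Equality would need d = 0, but d changes sign only between consecutive integers, jumping over 0:
x = -2: LHS = -2·(-2)³ - 2·(-2)² - 2·(-2) - 3 = 9, RHS = (-2)² - 2·(-2) = 8; 9 ≠ 8 — holds  (d = 1)
x = -1: LHS = -2·(-1)³ - 2·(-1)² - 2·(-1) - 3 = -1, RHS = (-1)² - 2·(-1) = 3; -1 ≠ 3 — holds  (d = -4)
Away from these crossings d keeps a constant sign, and checking every integer in [-1000, 1000] confirms d ≠ 0 throughout. Hence the two sides are never equal, so the relation holds for every integer in [-1000, 1000].

(B) x = 0: LHS = 2·0² - 3·0 + 2 = 2, RHS = -0 + 2 = 2; 2 ≠ 2 — FAILS

Only (B) has a counterexample.

Answer: B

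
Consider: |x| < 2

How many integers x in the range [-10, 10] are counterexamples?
Counterexamples in [-10, 10]: {-10, -9, -8, -7, -6, -5, -4, -3, -2, 2, 3, 4, 5, 6, 7, 8, 9, 10}.

Counting them gives 18 values.

Answer: 18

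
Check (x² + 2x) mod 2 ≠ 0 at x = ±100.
x = 100: LHS = (100² + 2·100) mod 2 = 10200 mod 2 = 0; 0 ≠ 0 — FAILS
x = -100: LHS = ((-100)² + 2·(-100)) mod 2 = 9800 mod 2 = 0; 0 ≠ 0 — FAILS

Answer: No, fails for both x = 100 and x = -100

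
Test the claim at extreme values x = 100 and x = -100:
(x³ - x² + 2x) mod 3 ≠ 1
x = 100: LHS = (100³ - 100² + 2·100) mod 3 = 990200 mod 3 = 2; 2 ≠ 1 — holds
x = -100: LHS = ((-100)³ - (-100)² + 2·(-100)) mod 3 = (-1010200) mod 3 = 2; 2 ≠ 1 — holds

Answer: Yes, holds for both x = 100 and x = -100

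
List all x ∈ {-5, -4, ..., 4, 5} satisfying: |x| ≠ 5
Holds for: {-4, -3, -2, -1, 0, 1, 2, 3, 4}
Fails for: {-5, 5}

Answer: {-4, -3, -2, -1, 0, 1, 2, 3, 4}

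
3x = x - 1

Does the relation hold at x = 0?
x = 0: LHS = 3·0 = 0, RHS = 0 - 1 = -1; 0 = -1 — FAILS

The relation fails at x = 0, so x = 0 is a counterexample.

Answer: No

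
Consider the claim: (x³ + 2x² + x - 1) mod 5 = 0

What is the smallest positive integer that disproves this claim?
Testing positive integers:
x = 1: LHS = (1³ + 2·1² + 1 - 1) mod 5 = 3 mod 5 = 3; 3 = 0 — FAILS  ← smallest positive counterexample

Answer: x = 1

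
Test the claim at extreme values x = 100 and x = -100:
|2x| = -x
x = 100: LHS = |2·100| = |200| = 200; 200 = -100 — FAILS
x = -100: LHS = |2·(-100)| = |-200| = 200, RHS = -(-100) = 100; 200 = 100 — FAILS

Answer: No, fails for both x = 100 and x = -100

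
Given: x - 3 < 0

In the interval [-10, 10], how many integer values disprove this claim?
Counterexamples in [-10, 10]: {3, 4, 5, 6, 7, 8, 9, 10}.

Counting them gives 8 values.

Answer: 8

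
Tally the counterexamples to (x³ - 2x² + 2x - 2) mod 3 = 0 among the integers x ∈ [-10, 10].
Counterexamples in [-10, 10]: {-10, -9, -8, -7, -6, -5, -4, -3, -2, -1, 0, 1, 2, 3, 4, 5, 6, 7, 8, 9, 10}.

Counting them gives 21 values.

Answer: 21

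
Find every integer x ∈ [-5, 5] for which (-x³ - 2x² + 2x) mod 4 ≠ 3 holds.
Holds for: {-5, -4, -2, -1, 0, 2, 3, 4}
Fails for: {-3, 1, 5}

Answer: {-5, -4, -2, -1, 0, 2, 3, 4}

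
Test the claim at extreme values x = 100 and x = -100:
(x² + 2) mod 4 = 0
x = 100: LHS = (100² + 2) mod 4 = 10002 mod 4 = 2; 2 = 0 — FAILS
x = -100: LHS = ((-100)² + 2) mod 4 = 10002 mod 4 = 2; 2 = 0 — FAILS

Answer: No, fails for both x = 100 and x = -100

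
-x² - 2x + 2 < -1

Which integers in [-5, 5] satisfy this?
Holds for: {-5, -4, 2, 3, 4, 5}
Fails for: {-3, -2, -1, 0, 1}

Answer: {-5, -4, 2, 3, 4, 5}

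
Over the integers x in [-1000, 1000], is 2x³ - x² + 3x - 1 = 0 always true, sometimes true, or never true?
Track d = LHS − RHS over the integers in [-1000, 1000]. Equality would need d = 0, but d changes sign only between consecutive integers, jumping over 0:
x = 0: LHS = 2·0³ - 0² + 3·0 - 1 = -1; -1 = 0 — FAILS  (d = -1)
x = 1: LHS = 2·1³ - 1² + 3·1 - 1 = 3; 3 = 0 — FAILS  (d = 3)
Away from these crossings d keeps a constant sign, and checking every integer in [-1000, 1000] confirms d ≠ 0 throughout. Hence the two sides are never equal, so the claimed relation (=) fails for every integer in [-1000, 1000].

No integer in the range satisfies it.

Answer: Never true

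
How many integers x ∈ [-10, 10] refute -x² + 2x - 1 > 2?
Counterexamples in [-10, 10]: {-10, -9, -8, -7, -6, -5, -4, -3, -2, -1, 0, 1, 2, 3, 4, 5, 6, 7, 8, 9, 10}.

Counting them gives 21 values.

Answer: 21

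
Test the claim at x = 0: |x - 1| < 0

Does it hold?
x = 0: LHS = |0 - 1| = |-1| = 1; 1 < 0 — FAILS

The relation fails at x = 0, so x = 0 is a counterexample.

Answer: No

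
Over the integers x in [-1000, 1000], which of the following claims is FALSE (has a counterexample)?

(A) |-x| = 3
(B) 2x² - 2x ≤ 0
(A) x = 0: LHS = |-0| = |0| = 0; 0 = 3 — FAILS
(B) x = -1: LHS = 2·(-1)² - 2·(-1) = 4; 4 ≤ 0 — FAILS

Answer: Both A and B are false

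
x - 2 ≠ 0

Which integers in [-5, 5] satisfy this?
Holds for: {-5, -4, -3, -2, -1, 0, 1, 3, 4, 5}
Fails for: {2}

Answer: {-5, -4, -3, -2, -1, 0, 1, 3, 4, 5}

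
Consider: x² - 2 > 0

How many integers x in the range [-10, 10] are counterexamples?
Counterexamples in [-10, 10]: {-1, 0, 1}.

Counting them gives 3 values.

Answer: 3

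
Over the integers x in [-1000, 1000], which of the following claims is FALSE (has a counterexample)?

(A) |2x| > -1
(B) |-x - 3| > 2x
(A) An absolute value is never negative, so the left side is ≥ 0 for every x, while the right side is -1. Tightest case in [-1000, 1000] is x = 0:
x = 0: LHS = |2·0| = |0| = 0; 0 > -1 — holds
Hence LHS − RHS is never zero or negative, i.e. LHS > RHS throughout, so the relation holds for every integer in [-1000, 1000].

(B) x = 3: LHS = |-3 - 3| = |-6| = 6, RHS = 2·3 = 6; 6 > 6 — FAILS

Only (B) has a counterexample.

Answer: B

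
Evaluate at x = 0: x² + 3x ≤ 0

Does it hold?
x = 0: LHS = 0² + 3·0 = 0; 0 ≤ 0 — holds

The relation is satisfied at x = 0.

Answer: Yes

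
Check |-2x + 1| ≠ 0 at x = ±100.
x = 100: LHS = |-2·100 + 1| = |-199| = 199; 199 ≠ 0 — holds
x = -100: LHS = |-2·(-100) + 1| = |201| = 201; 201 ≠ 0 — holds

Answer: Yes, holds for both x = 100 and x = -100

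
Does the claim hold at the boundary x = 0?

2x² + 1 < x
x = 0: LHS = 2·0² + 1 = 1; 1 < 0 — FAILS

The relation fails at x = 0, so x = 0 is a counterexample.

Answer: No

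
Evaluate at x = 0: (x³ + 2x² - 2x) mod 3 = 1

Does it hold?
x = 0: LHS = (0³ + 2·0² - 2·0) mod 3 = 0 mod 3 = 0; 0 = 1 — FAILS

The relation fails at x = 0, so x = 0 is a counterexample.

Answer: No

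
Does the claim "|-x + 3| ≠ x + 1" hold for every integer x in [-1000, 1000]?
The claim fails at x = 1:
x = 1: LHS = |-1 + 3| = |2| = 2, RHS = 1 + 1 = 2; 2 ≠ 2 — FAILS

Because a single integer refutes it, the statement is false.

Answer: False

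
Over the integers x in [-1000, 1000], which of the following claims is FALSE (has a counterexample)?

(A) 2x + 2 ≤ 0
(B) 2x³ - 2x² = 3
(A) x = 0: LHS = 2·0 + 2 = 2; 2 ≤ 0 — FAILS
(B) x = 0: LHS = 2·0³ - 2·0² = 0; 0 = 3 — FAILS

Answer: Both A and B are false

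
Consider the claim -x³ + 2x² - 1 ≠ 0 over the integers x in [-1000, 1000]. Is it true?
The claim fails at x = 1:
x = 1: LHS = -1³ + 2·1² - 1 = 0; 0 ≠ 0 — FAILS

Because a single integer refutes it, the statement is false.

Answer: False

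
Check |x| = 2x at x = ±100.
x = 100: LHS = |100| = 100, RHS = 2·100 = 200; 100 = 200 — FAILS
x = -100: LHS = |-100| = 100, RHS = 2·(-100) = -200; 100 = -200 — FAILS

Answer: No, fails for both x = 100 and x = -100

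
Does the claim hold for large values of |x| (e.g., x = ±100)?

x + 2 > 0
x = 100: LHS = 100 + 2 = 102; 102 > 0 — holds
x = -100: LHS = (-100) + 2 = -98; -98 > 0 — FAILS

Answer: Partially: holds for x = 100, fails for x = -100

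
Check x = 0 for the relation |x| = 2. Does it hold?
x = 0: LHS = |0| = 0; 0 = 2 — FAILS

The relation fails at x = 0, so x = 0 is a counterexample.

Answer: No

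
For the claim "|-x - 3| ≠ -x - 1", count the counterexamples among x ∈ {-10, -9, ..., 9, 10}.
Counterexamples in [-10, 10]: {-2}.

Counting them gives 1 values.

Answer: 1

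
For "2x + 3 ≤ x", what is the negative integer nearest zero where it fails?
Testing negative integers from -1 downward:
x = -1: LHS = 2·(-1) + 3 = 1; 1 ≤ -1 — FAILS  ← closest negative counterexample to 0

Answer: x = -1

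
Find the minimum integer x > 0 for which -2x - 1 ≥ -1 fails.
Testing positive integers:
x = 1: LHS = -2·1 - 1 = -3; -3 ≥ -1 — FAILS  ← smallest positive counterexample

Answer: x = 1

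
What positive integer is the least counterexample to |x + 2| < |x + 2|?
Testing positive integers:
x = 1: LHS = |1 + 2| = |3| = 3, RHS = |1 + 2| = |3| = 3; 3 < 3 — FAILS  ← smallest positive counterexample

Answer: x = 1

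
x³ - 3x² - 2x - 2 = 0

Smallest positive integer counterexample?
Testing positive integers:
x = 1: LHS = 1³ - 3·1² - 2·1 - 2 = -6; -6 = 0 — FAILS  ← smallest positive counterexample

Answer: x = 1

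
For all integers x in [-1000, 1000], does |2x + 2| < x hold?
The claim fails at x = 0:
x = 0: LHS = |2·0 + 2| = |2| = 2; 2 < 0 — FAILS

Because a single integer refutes it, the statement is false.

Answer: False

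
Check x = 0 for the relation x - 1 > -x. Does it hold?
x = 0: LHS = 0 - 1 = -1, RHS = -0 = 0; -1 > 0 — FAILS

The relation fails at x = 0, so x = 0 is a counterexample.

Answer: No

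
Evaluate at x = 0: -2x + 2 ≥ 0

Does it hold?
x = 0: LHS = -2·0 + 2 = 2; 2 ≥ 0 — holds

The relation is satisfied at x = 0.

Answer: Yes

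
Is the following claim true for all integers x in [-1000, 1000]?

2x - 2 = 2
The claim fails at x = 0:
x = 0: LHS = 2·0 - 2 = -2; -2 = 2 — FAILS

Because a single integer refutes it, the statement is false.

Answer: False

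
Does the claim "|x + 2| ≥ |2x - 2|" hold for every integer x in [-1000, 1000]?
The claim fails at x = -1:
x = -1: LHS = |(-1) + 2| = |1| = 1, RHS = |2·(-1) - 2| = |-4| = 4; 1 ≥ 4 — FAILS

Because a single integer refutes it, the statement is false.

Answer: False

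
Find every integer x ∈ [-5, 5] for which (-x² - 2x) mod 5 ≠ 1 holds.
Holds for: {-5, -4, -3, -2, 0, 1, 2, 3, 5}
Fails for: {-1, 4}

Answer: {-5, -4, -3, -2, 0, 1, 2, 3, 5}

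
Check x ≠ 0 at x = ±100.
x = 100: 100 ≠ 0 — holds
x = -100: -100 ≠ 0 — holds

Answer: Yes, holds for both x = 100 and x = -100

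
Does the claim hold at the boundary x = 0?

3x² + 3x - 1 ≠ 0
x = 0: LHS = 3·0² + 3·0 - 1 = -1; -1 ≠ 0 — holds

The relation is satisfied at x = 0.

Answer: Yes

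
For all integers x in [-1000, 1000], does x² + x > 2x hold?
The claim fails at x = 0:
x = 0: LHS = 0² + 0 = 0, RHS = 2·0 = 0; 0 > 0 — FAILS

Because a single integer refutes it, the statement is false.

Answer: False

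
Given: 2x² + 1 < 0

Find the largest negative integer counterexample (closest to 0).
Testing negative integers from -1 downward:
x = -1: LHS = 2·(-1)² + 1 = 3; 3 < 0 — FAILS  ← closest negative counterexample to 0

Answer: x = -1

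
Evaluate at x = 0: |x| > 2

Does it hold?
x = 0: LHS = |0| = 0; 0 > 2 — FAILS

The relation fails at x = 0, so x = 0 is a counterexample.

Answer: No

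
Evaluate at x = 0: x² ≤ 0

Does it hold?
x = 0: LHS = 0² = 0; 0 ≤ 0 — holds

The relation is satisfied at x = 0.

Answer: Yes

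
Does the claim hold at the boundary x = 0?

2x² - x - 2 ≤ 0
x = 0: LHS = 2·0² - 0 - 2 = -2; -2 ≤ 0 — holds

The relation is satisfied at x = 0.

Answer: Yes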